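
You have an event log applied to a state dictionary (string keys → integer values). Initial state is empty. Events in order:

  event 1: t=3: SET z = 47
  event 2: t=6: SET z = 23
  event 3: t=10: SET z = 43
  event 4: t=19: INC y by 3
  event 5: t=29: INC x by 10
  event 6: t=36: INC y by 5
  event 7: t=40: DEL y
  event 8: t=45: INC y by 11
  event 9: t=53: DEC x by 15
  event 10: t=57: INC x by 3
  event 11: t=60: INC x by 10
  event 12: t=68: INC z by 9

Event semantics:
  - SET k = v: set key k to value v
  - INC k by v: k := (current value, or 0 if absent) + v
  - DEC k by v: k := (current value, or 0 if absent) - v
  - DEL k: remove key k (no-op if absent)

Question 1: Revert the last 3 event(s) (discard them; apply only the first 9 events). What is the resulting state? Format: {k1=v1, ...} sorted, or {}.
Answer: {x=-5, y=11, z=43}

Derivation:
Keep first 9 events (discard last 3):
  after event 1 (t=3: SET z = 47): {z=47}
  after event 2 (t=6: SET z = 23): {z=23}
  after event 3 (t=10: SET z = 43): {z=43}
  after event 4 (t=19: INC y by 3): {y=3, z=43}
  after event 5 (t=29: INC x by 10): {x=10, y=3, z=43}
  after event 6 (t=36: INC y by 5): {x=10, y=8, z=43}
  after event 7 (t=40: DEL y): {x=10, z=43}
  after event 8 (t=45: INC y by 11): {x=10, y=11, z=43}
  after event 9 (t=53: DEC x by 15): {x=-5, y=11, z=43}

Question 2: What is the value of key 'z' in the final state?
Answer: 52

Derivation:
Track key 'z' through all 12 events:
  event 1 (t=3: SET z = 47): z (absent) -> 47
  event 2 (t=6: SET z = 23): z 47 -> 23
  event 3 (t=10: SET z = 43): z 23 -> 43
  event 4 (t=19: INC y by 3): z unchanged
  event 5 (t=29: INC x by 10): z unchanged
  event 6 (t=36: INC y by 5): z unchanged
  event 7 (t=40: DEL y): z unchanged
  event 8 (t=45: INC y by 11): z unchanged
  event 9 (t=53: DEC x by 15): z unchanged
  event 10 (t=57: INC x by 3): z unchanged
  event 11 (t=60: INC x by 10): z unchanged
  event 12 (t=68: INC z by 9): z 43 -> 52
Final: z = 52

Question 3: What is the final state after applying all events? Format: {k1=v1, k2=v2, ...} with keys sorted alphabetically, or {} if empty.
  after event 1 (t=3: SET z = 47): {z=47}
  after event 2 (t=6: SET z = 23): {z=23}
  after event 3 (t=10: SET z = 43): {z=43}
  after event 4 (t=19: INC y by 3): {y=3, z=43}
  after event 5 (t=29: INC x by 10): {x=10, y=3, z=43}
  after event 6 (t=36: INC y by 5): {x=10, y=8, z=43}
  after event 7 (t=40: DEL y): {x=10, z=43}
  after event 8 (t=45: INC y by 11): {x=10, y=11, z=43}
  after event 9 (t=53: DEC x by 15): {x=-5, y=11, z=43}
  after event 10 (t=57: INC x by 3): {x=-2, y=11, z=43}
  after event 11 (t=60: INC x by 10): {x=8, y=11, z=43}
  after event 12 (t=68: INC z by 9): {x=8, y=11, z=52}

Answer: {x=8, y=11, z=52}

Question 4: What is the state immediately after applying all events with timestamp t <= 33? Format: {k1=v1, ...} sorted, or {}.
Apply events with t <= 33 (5 events):
  after event 1 (t=3: SET z = 47): {z=47}
  after event 2 (t=6: SET z = 23): {z=23}
  after event 3 (t=10: SET z = 43): {z=43}
  after event 4 (t=19: INC y by 3): {y=3, z=43}
  after event 5 (t=29: INC x by 10): {x=10, y=3, z=43}

Answer: {x=10, y=3, z=43}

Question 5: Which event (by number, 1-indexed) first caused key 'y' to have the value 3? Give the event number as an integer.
Looking for first event where y becomes 3:
  event 4: y (absent) -> 3  <-- first match

Answer: 4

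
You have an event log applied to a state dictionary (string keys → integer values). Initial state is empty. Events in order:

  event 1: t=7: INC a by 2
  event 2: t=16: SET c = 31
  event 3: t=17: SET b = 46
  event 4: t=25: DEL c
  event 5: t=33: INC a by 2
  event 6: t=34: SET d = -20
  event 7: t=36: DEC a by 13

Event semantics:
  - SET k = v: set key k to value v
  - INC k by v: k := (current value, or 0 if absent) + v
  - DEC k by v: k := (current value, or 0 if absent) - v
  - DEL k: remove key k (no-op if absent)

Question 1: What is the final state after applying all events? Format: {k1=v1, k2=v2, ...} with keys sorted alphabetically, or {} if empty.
  after event 1 (t=7: INC a by 2): {a=2}
  after event 2 (t=16: SET c = 31): {a=2, c=31}
  after event 3 (t=17: SET b = 46): {a=2, b=46, c=31}
  after event 4 (t=25: DEL c): {a=2, b=46}
  after event 5 (t=33: INC a by 2): {a=4, b=46}
  after event 6 (t=34: SET d = -20): {a=4, b=46, d=-20}
  after event 7 (t=36: DEC a by 13): {a=-9, b=46, d=-20}

Answer: {a=-9, b=46, d=-20}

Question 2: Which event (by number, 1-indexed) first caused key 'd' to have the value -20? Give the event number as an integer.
Looking for first event where d becomes -20:
  event 6: d (absent) -> -20  <-- first match

Answer: 6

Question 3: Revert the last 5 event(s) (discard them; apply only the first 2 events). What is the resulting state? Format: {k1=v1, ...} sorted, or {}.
Answer: {a=2, c=31}

Derivation:
Keep first 2 events (discard last 5):
  after event 1 (t=7: INC a by 2): {a=2}
  after event 2 (t=16: SET c = 31): {a=2, c=31}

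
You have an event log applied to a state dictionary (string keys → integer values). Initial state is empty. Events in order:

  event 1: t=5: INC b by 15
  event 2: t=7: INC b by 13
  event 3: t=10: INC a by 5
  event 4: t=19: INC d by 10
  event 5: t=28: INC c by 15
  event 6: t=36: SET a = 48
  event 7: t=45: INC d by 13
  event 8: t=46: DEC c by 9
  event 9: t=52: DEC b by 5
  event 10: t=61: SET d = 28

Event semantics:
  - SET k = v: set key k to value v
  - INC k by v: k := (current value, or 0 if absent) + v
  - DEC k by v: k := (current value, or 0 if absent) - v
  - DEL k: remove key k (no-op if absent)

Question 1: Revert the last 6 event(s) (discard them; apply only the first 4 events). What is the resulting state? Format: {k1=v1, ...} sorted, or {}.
Keep first 4 events (discard last 6):
  after event 1 (t=5: INC b by 15): {b=15}
  after event 2 (t=7: INC b by 13): {b=28}
  after event 3 (t=10: INC a by 5): {a=5, b=28}
  after event 4 (t=19: INC d by 10): {a=5, b=28, d=10}

Answer: {a=5, b=28, d=10}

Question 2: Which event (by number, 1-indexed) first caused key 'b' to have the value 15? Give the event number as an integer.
Answer: 1

Derivation:
Looking for first event where b becomes 15:
  event 1: b (absent) -> 15  <-- first match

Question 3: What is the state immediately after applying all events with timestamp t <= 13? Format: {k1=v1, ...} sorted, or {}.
Apply events with t <= 13 (3 events):
  after event 1 (t=5: INC b by 15): {b=15}
  after event 2 (t=7: INC b by 13): {b=28}
  after event 3 (t=10: INC a by 5): {a=5, b=28}

Answer: {a=5, b=28}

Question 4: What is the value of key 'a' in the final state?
Track key 'a' through all 10 events:
  event 1 (t=5: INC b by 15): a unchanged
  event 2 (t=7: INC b by 13): a unchanged
  event 3 (t=10: INC a by 5): a (absent) -> 5
  event 4 (t=19: INC d by 10): a unchanged
  event 5 (t=28: INC c by 15): a unchanged
  event 6 (t=36: SET a = 48): a 5 -> 48
  event 7 (t=45: INC d by 13): a unchanged
  event 8 (t=46: DEC c by 9): a unchanged
  event 9 (t=52: DEC b by 5): a unchanged
  event 10 (t=61: SET d = 28): a unchanged
Final: a = 48

Answer: 48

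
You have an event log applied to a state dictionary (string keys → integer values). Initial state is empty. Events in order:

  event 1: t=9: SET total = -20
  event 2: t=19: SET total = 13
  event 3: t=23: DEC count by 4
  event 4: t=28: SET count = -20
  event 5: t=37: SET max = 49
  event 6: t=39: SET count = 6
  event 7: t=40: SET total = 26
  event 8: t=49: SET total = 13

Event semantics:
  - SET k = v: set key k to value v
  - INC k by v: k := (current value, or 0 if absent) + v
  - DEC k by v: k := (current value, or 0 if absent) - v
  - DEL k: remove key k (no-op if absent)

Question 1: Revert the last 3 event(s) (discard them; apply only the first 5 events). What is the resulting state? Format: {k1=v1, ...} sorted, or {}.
Keep first 5 events (discard last 3):
  after event 1 (t=9: SET total = -20): {total=-20}
  after event 2 (t=19: SET total = 13): {total=13}
  after event 3 (t=23: DEC count by 4): {count=-4, total=13}
  after event 4 (t=28: SET count = -20): {count=-20, total=13}
  after event 5 (t=37: SET max = 49): {count=-20, max=49, total=13}

Answer: {count=-20, max=49, total=13}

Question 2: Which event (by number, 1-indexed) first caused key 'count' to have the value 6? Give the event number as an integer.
Answer: 6

Derivation:
Looking for first event where count becomes 6:
  event 3: count = -4
  event 4: count = -20
  event 5: count = -20
  event 6: count -20 -> 6  <-- first match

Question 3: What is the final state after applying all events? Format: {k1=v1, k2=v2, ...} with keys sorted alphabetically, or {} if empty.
  after event 1 (t=9: SET total = -20): {total=-20}
  after event 2 (t=19: SET total = 13): {total=13}
  after event 3 (t=23: DEC count by 4): {count=-4, total=13}
  after event 4 (t=28: SET count = -20): {count=-20, total=13}
  after event 5 (t=37: SET max = 49): {count=-20, max=49, total=13}
  after event 6 (t=39: SET count = 6): {count=6, max=49, total=13}
  after event 7 (t=40: SET total = 26): {count=6, max=49, total=26}
  after event 8 (t=49: SET total = 13): {count=6, max=49, total=13}

Answer: {count=6, max=49, total=13}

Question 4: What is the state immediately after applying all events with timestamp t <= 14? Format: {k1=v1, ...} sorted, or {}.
Answer: {total=-20}

Derivation:
Apply events with t <= 14 (1 events):
  after event 1 (t=9: SET total = -20): {total=-20}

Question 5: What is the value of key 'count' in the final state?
Track key 'count' through all 8 events:
  event 1 (t=9: SET total = -20): count unchanged
  event 2 (t=19: SET total = 13): count unchanged
  event 3 (t=23: DEC count by 4): count (absent) -> -4
  event 4 (t=28: SET count = -20): count -4 -> -20
  event 5 (t=37: SET max = 49): count unchanged
  event 6 (t=39: SET count = 6): count -20 -> 6
  event 7 (t=40: SET total = 26): count unchanged
  event 8 (t=49: SET total = 13): count unchanged
Final: count = 6

Answer: 6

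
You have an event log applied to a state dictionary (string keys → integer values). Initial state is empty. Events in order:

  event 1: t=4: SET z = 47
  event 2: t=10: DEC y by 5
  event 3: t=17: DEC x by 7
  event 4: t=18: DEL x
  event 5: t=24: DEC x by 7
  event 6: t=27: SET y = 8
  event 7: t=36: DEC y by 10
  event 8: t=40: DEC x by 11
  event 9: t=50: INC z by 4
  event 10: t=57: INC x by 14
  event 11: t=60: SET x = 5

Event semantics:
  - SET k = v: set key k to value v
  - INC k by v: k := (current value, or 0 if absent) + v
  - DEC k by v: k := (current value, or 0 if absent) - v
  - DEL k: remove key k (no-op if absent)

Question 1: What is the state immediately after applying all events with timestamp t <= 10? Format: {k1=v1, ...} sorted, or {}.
Answer: {y=-5, z=47}

Derivation:
Apply events with t <= 10 (2 events):
  after event 1 (t=4: SET z = 47): {z=47}
  after event 2 (t=10: DEC y by 5): {y=-5, z=47}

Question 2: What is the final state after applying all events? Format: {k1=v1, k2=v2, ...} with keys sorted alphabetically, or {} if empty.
  after event 1 (t=4: SET z = 47): {z=47}
  after event 2 (t=10: DEC y by 5): {y=-5, z=47}
  after event 3 (t=17: DEC x by 7): {x=-7, y=-5, z=47}
  after event 4 (t=18: DEL x): {y=-5, z=47}
  after event 5 (t=24: DEC x by 7): {x=-7, y=-5, z=47}
  after event 6 (t=27: SET y = 8): {x=-7, y=8, z=47}
  after event 7 (t=36: DEC y by 10): {x=-7, y=-2, z=47}
  after event 8 (t=40: DEC x by 11): {x=-18, y=-2, z=47}
  after event 9 (t=50: INC z by 4): {x=-18, y=-2, z=51}
  after event 10 (t=57: INC x by 14): {x=-4, y=-2, z=51}
  after event 11 (t=60: SET x = 5): {x=5, y=-2, z=51}

Answer: {x=5, y=-2, z=51}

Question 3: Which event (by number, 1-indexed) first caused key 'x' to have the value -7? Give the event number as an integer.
Answer: 3

Derivation:
Looking for first event where x becomes -7:
  event 3: x (absent) -> -7  <-- first match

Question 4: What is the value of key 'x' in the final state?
Track key 'x' through all 11 events:
  event 1 (t=4: SET z = 47): x unchanged
  event 2 (t=10: DEC y by 5): x unchanged
  event 3 (t=17: DEC x by 7): x (absent) -> -7
  event 4 (t=18: DEL x): x -7 -> (absent)
  event 5 (t=24: DEC x by 7): x (absent) -> -7
  event 6 (t=27: SET y = 8): x unchanged
  event 7 (t=36: DEC y by 10): x unchanged
  event 8 (t=40: DEC x by 11): x -7 -> -18
  event 9 (t=50: INC z by 4): x unchanged
  event 10 (t=57: INC x by 14): x -18 -> -4
  event 11 (t=60: SET x = 5): x -4 -> 5
Final: x = 5

Answer: 5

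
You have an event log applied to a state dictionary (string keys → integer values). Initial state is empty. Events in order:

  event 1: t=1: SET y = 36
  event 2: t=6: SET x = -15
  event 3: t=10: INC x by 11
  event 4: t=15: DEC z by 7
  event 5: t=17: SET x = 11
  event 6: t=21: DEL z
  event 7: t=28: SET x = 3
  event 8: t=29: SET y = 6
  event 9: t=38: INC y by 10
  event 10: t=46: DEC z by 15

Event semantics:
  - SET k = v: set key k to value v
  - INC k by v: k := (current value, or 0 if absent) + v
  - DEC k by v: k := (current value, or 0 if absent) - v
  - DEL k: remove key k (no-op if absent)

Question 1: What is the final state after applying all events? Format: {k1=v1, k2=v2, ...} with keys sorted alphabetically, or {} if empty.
Answer: {x=3, y=16, z=-15}

Derivation:
  after event 1 (t=1: SET y = 36): {y=36}
  after event 2 (t=6: SET x = -15): {x=-15, y=36}
  after event 3 (t=10: INC x by 11): {x=-4, y=36}
  after event 4 (t=15: DEC z by 7): {x=-4, y=36, z=-7}
  after event 5 (t=17: SET x = 11): {x=11, y=36, z=-7}
  after event 6 (t=21: DEL z): {x=11, y=36}
  after event 7 (t=28: SET x = 3): {x=3, y=36}
  after event 8 (t=29: SET y = 6): {x=3, y=6}
  after event 9 (t=38: INC y by 10): {x=3, y=16}
  after event 10 (t=46: DEC z by 15): {x=3, y=16, z=-15}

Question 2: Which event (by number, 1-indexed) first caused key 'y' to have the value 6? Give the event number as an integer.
Looking for first event where y becomes 6:
  event 1: y = 36
  event 2: y = 36
  event 3: y = 36
  event 4: y = 36
  event 5: y = 36
  event 6: y = 36
  event 7: y = 36
  event 8: y 36 -> 6  <-- first match

Answer: 8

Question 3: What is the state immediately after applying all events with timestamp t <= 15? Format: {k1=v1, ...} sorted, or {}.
Answer: {x=-4, y=36, z=-7}

Derivation:
Apply events with t <= 15 (4 events):
  after event 1 (t=1: SET y = 36): {y=36}
  after event 2 (t=6: SET x = -15): {x=-15, y=36}
  after event 3 (t=10: INC x by 11): {x=-4, y=36}
  after event 4 (t=15: DEC z by 7): {x=-4, y=36, z=-7}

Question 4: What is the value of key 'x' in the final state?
Track key 'x' through all 10 events:
  event 1 (t=1: SET y = 36): x unchanged
  event 2 (t=6: SET x = -15): x (absent) -> -15
  event 3 (t=10: INC x by 11): x -15 -> -4
  event 4 (t=15: DEC z by 7): x unchanged
  event 5 (t=17: SET x = 11): x -4 -> 11
  event 6 (t=21: DEL z): x unchanged
  event 7 (t=28: SET x = 3): x 11 -> 3
  event 8 (t=29: SET y = 6): x unchanged
  event 9 (t=38: INC y by 10): x unchanged
  event 10 (t=46: DEC z by 15): x unchanged
Final: x = 3

Answer: 3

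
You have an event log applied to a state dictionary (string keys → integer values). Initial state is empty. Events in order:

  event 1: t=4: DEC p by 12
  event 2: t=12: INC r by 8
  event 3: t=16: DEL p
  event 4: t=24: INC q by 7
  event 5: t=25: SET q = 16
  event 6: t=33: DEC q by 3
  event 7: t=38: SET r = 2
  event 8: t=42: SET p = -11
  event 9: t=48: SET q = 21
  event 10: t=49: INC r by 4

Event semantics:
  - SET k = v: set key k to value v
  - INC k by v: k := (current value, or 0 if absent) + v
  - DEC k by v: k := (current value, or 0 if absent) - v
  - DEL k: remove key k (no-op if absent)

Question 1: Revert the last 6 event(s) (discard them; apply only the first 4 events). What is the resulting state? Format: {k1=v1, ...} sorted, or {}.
Keep first 4 events (discard last 6):
  after event 1 (t=4: DEC p by 12): {p=-12}
  after event 2 (t=12: INC r by 8): {p=-12, r=8}
  after event 3 (t=16: DEL p): {r=8}
  after event 4 (t=24: INC q by 7): {q=7, r=8}

Answer: {q=7, r=8}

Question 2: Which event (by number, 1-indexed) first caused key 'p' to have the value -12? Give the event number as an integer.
Looking for first event where p becomes -12:
  event 1: p (absent) -> -12  <-- first match

Answer: 1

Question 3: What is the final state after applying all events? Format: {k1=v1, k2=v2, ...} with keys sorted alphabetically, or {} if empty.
  after event 1 (t=4: DEC p by 12): {p=-12}
  after event 2 (t=12: INC r by 8): {p=-12, r=8}
  after event 3 (t=16: DEL p): {r=8}
  after event 4 (t=24: INC q by 7): {q=7, r=8}
  after event 5 (t=25: SET q = 16): {q=16, r=8}
  after event 6 (t=33: DEC q by 3): {q=13, r=8}
  after event 7 (t=38: SET r = 2): {q=13, r=2}
  after event 8 (t=42: SET p = -11): {p=-11, q=13, r=2}
  after event 9 (t=48: SET q = 21): {p=-11, q=21, r=2}
  after event 10 (t=49: INC r by 4): {p=-11, q=21, r=6}

Answer: {p=-11, q=21, r=6}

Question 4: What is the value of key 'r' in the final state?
Track key 'r' through all 10 events:
  event 1 (t=4: DEC p by 12): r unchanged
  event 2 (t=12: INC r by 8): r (absent) -> 8
  event 3 (t=16: DEL p): r unchanged
  event 4 (t=24: INC q by 7): r unchanged
  event 5 (t=25: SET q = 16): r unchanged
  event 6 (t=33: DEC q by 3): r unchanged
  event 7 (t=38: SET r = 2): r 8 -> 2
  event 8 (t=42: SET p = -11): r unchanged
  event 9 (t=48: SET q = 21): r unchanged
  event 10 (t=49: INC r by 4): r 2 -> 6
Final: r = 6

Answer: 6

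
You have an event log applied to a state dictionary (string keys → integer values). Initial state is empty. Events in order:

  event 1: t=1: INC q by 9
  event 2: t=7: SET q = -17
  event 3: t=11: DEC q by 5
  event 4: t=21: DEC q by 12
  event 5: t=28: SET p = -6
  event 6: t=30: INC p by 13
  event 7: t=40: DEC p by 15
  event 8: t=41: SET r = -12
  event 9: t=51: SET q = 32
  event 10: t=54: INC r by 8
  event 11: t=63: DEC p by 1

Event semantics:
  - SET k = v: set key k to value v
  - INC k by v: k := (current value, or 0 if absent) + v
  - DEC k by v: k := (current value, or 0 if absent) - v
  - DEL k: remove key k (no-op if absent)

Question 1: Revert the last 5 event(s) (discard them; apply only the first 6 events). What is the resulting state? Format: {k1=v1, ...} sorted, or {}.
Keep first 6 events (discard last 5):
  after event 1 (t=1: INC q by 9): {q=9}
  after event 2 (t=7: SET q = -17): {q=-17}
  after event 3 (t=11: DEC q by 5): {q=-22}
  after event 4 (t=21: DEC q by 12): {q=-34}
  after event 5 (t=28: SET p = -6): {p=-6, q=-34}
  after event 6 (t=30: INC p by 13): {p=7, q=-34}

Answer: {p=7, q=-34}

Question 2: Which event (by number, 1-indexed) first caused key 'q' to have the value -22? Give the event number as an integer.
Looking for first event where q becomes -22:
  event 1: q = 9
  event 2: q = -17
  event 3: q -17 -> -22  <-- first match

Answer: 3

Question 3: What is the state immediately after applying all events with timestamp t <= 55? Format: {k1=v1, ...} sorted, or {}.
Apply events with t <= 55 (10 events):
  after event 1 (t=1: INC q by 9): {q=9}
  after event 2 (t=7: SET q = -17): {q=-17}
  after event 3 (t=11: DEC q by 5): {q=-22}
  after event 4 (t=21: DEC q by 12): {q=-34}
  after event 5 (t=28: SET p = -6): {p=-6, q=-34}
  after event 6 (t=30: INC p by 13): {p=7, q=-34}
  after event 7 (t=40: DEC p by 15): {p=-8, q=-34}
  after event 8 (t=41: SET r = -12): {p=-8, q=-34, r=-12}
  after event 9 (t=51: SET q = 32): {p=-8, q=32, r=-12}
  after event 10 (t=54: INC r by 8): {p=-8, q=32, r=-4}

Answer: {p=-8, q=32, r=-4}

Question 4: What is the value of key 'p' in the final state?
Track key 'p' through all 11 events:
  event 1 (t=1: INC q by 9): p unchanged
  event 2 (t=7: SET q = -17): p unchanged
  event 3 (t=11: DEC q by 5): p unchanged
  event 4 (t=21: DEC q by 12): p unchanged
  event 5 (t=28: SET p = -6): p (absent) -> -6
  event 6 (t=30: INC p by 13): p -6 -> 7
  event 7 (t=40: DEC p by 15): p 7 -> -8
  event 8 (t=41: SET r = -12): p unchanged
  event 9 (t=51: SET q = 32): p unchanged
  event 10 (t=54: INC r by 8): p unchanged
  event 11 (t=63: DEC p by 1): p -8 -> -9
Final: p = -9

Answer: -9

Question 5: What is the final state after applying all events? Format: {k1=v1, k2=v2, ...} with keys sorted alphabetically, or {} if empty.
  after event 1 (t=1: INC q by 9): {q=9}
  after event 2 (t=7: SET q = -17): {q=-17}
  after event 3 (t=11: DEC q by 5): {q=-22}
  after event 4 (t=21: DEC q by 12): {q=-34}
  after event 5 (t=28: SET p = -6): {p=-6, q=-34}
  after event 6 (t=30: INC p by 13): {p=7, q=-34}
  after event 7 (t=40: DEC p by 15): {p=-8, q=-34}
  after event 8 (t=41: SET r = -12): {p=-8, q=-34, r=-12}
  after event 9 (t=51: SET q = 32): {p=-8, q=32, r=-12}
  after event 10 (t=54: INC r by 8): {p=-8, q=32, r=-4}
  after event 11 (t=63: DEC p by 1): {p=-9, q=32, r=-4}

Answer: {p=-9, q=32, r=-4}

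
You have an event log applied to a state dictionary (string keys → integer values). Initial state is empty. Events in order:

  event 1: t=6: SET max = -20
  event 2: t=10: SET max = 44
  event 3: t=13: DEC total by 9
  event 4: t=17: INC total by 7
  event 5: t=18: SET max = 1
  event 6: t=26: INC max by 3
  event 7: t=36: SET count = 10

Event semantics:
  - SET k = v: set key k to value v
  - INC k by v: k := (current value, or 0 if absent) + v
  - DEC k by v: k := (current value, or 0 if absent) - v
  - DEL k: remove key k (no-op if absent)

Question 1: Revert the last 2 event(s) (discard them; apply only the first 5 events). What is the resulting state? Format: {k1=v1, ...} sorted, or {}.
Answer: {max=1, total=-2}

Derivation:
Keep first 5 events (discard last 2):
  after event 1 (t=6: SET max = -20): {max=-20}
  after event 2 (t=10: SET max = 44): {max=44}
  after event 3 (t=13: DEC total by 9): {max=44, total=-9}
  after event 4 (t=17: INC total by 7): {max=44, total=-2}
  after event 5 (t=18: SET max = 1): {max=1, total=-2}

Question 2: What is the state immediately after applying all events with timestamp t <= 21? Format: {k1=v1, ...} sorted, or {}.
Apply events with t <= 21 (5 events):
  after event 1 (t=6: SET max = -20): {max=-20}
  after event 2 (t=10: SET max = 44): {max=44}
  after event 3 (t=13: DEC total by 9): {max=44, total=-9}
  after event 4 (t=17: INC total by 7): {max=44, total=-2}
  after event 5 (t=18: SET max = 1): {max=1, total=-2}

Answer: {max=1, total=-2}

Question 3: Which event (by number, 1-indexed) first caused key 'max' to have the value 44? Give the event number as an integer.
Answer: 2

Derivation:
Looking for first event where max becomes 44:
  event 1: max = -20
  event 2: max -20 -> 44  <-- first match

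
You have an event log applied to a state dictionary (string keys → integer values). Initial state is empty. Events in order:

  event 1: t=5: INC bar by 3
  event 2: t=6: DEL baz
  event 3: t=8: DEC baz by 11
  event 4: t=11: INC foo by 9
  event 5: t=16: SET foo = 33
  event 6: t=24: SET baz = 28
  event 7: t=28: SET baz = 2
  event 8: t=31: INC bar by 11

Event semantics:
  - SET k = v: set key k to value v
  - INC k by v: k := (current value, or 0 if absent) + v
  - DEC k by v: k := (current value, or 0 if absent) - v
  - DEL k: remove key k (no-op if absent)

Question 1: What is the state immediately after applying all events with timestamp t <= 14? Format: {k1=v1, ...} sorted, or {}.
Answer: {bar=3, baz=-11, foo=9}

Derivation:
Apply events with t <= 14 (4 events):
  after event 1 (t=5: INC bar by 3): {bar=3}
  after event 2 (t=6: DEL baz): {bar=3}
  after event 3 (t=8: DEC baz by 11): {bar=3, baz=-11}
  after event 4 (t=11: INC foo by 9): {bar=3, baz=-11, foo=9}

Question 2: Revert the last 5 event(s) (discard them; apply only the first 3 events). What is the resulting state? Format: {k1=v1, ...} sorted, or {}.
Keep first 3 events (discard last 5):
  after event 1 (t=5: INC bar by 3): {bar=3}
  after event 2 (t=6: DEL baz): {bar=3}
  after event 3 (t=8: DEC baz by 11): {bar=3, baz=-11}

Answer: {bar=3, baz=-11}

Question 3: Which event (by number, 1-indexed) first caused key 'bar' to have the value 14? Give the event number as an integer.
Looking for first event where bar becomes 14:
  event 1: bar = 3
  event 2: bar = 3
  event 3: bar = 3
  event 4: bar = 3
  event 5: bar = 3
  event 6: bar = 3
  event 7: bar = 3
  event 8: bar 3 -> 14  <-- first match

Answer: 8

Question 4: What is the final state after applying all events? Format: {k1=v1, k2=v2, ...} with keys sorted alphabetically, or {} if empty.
Answer: {bar=14, baz=2, foo=33}

Derivation:
  after event 1 (t=5: INC bar by 3): {bar=3}
  after event 2 (t=6: DEL baz): {bar=3}
  after event 3 (t=8: DEC baz by 11): {bar=3, baz=-11}
  after event 4 (t=11: INC foo by 9): {bar=3, baz=-11, foo=9}
  after event 5 (t=16: SET foo = 33): {bar=3, baz=-11, foo=33}
  after event 6 (t=24: SET baz = 28): {bar=3, baz=28, foo=33}
  after event 7 (t=28: SET baz = 2): {bar=3, baz=2, foo=33}
  after event 8 (t=31: INC bar by 11): {bar=14, baz=2, foo=33}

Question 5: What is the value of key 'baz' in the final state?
Track key 'baz' through all 8 events:
  event 1 (t=5: INC bar by 3): baz unchanged
  event 2 (t=6: DEL baz): baz (absent) -> (absent)
  event 3 (t=8: DEC baz by 11): baz (absent) -> -11
  event 4 (t=11: INC foo by 9): baz unchanged
  event 5 (t=16: SET foo = 33): baz unchanged
  event 6 (t=24: SET baz = 28): baz -11 -> 28
  event 7 (t=28: SET baz = 2): baz 28 -> 2
  event 8 (t=31: INC bar by 11): baz unchanged
Final: baz = 2

Answer: 2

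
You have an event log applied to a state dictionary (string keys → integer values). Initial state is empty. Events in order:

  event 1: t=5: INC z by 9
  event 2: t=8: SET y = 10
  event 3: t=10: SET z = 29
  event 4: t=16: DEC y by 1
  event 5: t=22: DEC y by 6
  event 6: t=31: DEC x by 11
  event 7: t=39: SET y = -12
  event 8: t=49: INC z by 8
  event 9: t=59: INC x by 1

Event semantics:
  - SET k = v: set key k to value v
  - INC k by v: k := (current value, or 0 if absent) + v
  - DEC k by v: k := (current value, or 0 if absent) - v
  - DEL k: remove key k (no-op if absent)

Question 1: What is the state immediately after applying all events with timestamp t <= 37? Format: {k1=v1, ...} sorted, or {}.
Answer: {x=-11, y=3, z=29}

Derivation:
Apply events with t <= 37 (6 events):
  after event 1 (t=5: INC z by 9): {z=9}
  after event 2 (t=8: SET y = 10): {y=10, z=9}
  after event 3 (t=10: SET z = 29): {y=10, z=29}
  after event 4 (t=16: DEC y by 1): {y=9, z=29}
  after event 5 (t=22: DEC y by 6): {y=3, z=29}
  after event 6 (t=31: DEC x by 11): {x=-11, y=3, z=29}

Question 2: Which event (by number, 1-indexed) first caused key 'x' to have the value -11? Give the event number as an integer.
Looking for first event where x becomes -11:
  event 6: x (absent) -> -11  <-- first match

Answer: 6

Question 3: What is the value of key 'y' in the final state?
Answer: -12

Derivation:
Track key 'y' through all 9 events:
  event 1 (t=5: INC z by 9): y unchanged
  event 2 (t=8: SET y = 10): y (absent) -> 10
  event 3 (t=10: SET z = 29): y unchanged
  event 4 (t=16: DEC y by 1): y 10 -> 9
  event 5 (t=22: DEC y by 6): y 9 -> 3
  event 6 (t=31: DEC x by 11): y unchanged
  event 7 (t=39: SET y = -12): y 3 -> -12
  event 8 (t=49: INC z by 8): y unchanged
  event 9 (t=59: INC x by 1): y unchanged
Final: y = -12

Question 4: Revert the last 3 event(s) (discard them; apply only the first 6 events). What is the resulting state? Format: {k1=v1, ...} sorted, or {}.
Keep first 6 events (discard last 3):
  after event 1 (t=5: INC z by 9): {z=9}
  after event 2 (t=8: SET y = 10): {y=10, z=9}
  after event 3 (t=10: SET z = 29): {y=10, z=29}
  after event 4 (t=16: DEC y by 1): {y=9, z=29}
  after event 5 (t=22: DEC y by 6): {y=3, z=29}
  after event 6 (t=31: DEC x by 11): {x=-11, y=3, z=29}

Answer: {x=-11, y=3, z=29}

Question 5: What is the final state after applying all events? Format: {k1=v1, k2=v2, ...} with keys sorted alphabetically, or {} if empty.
Answer: {x=-10, y=-12, z=37}

Derivation:
  after event 1 (t=5: INC z by 9): {z=9}
  after event 2 (t=8: SET y = 10): {y=10, z=9}
  after event 3 (t=10: SET z = 29): {y=10, z=29}
  after event 4 (t=16: DEC y by 1): {y=9, z=29}
  after event 5 (t=22: DEC y by 6): {y=3, z=29}
  after event 6 (t=31: DEC x by 11): {x=-11, y=3, z=29}
  after event 7 (t=39: SET y = -12): {x=-11, y=-12, z=29}
  after event 8 (t=49: INC z by 8): {x=-11, y=-12, z=37}
  after event 9 (t=59: INC x by 1): {x=-10, y=-12, z=37}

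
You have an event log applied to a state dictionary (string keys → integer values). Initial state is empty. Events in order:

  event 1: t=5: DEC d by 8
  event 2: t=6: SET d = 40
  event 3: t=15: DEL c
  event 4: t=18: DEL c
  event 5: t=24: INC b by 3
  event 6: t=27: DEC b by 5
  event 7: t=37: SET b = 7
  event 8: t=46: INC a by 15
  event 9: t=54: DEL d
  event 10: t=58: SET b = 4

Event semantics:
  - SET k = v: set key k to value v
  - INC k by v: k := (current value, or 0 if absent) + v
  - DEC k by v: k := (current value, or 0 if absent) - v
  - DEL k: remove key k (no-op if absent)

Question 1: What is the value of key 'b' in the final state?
Track key 'b' through all 10 events:
  event 1 (t=5: DEC d by 8): b unchanged
  event 2 (t=6: SET d = 40): b unchanged
  event 3 (t=15: DEL c): b unchanged
  event 4 (t=18: DEL c): b unchanged
  event 5 (t=24: INC b by 3): b (absent) -> 3
  event 6 (t=27: DEC b by 5): b 3 -> -2
  event 7 (t=37: SET b = 7): b -2 -> 7
  event 8 (t=46: INC a by 15): b unchanged
  event 9 (t=54: DEL d): b unchanged
  event 10 (t=58: SET b = 4): b 7 -> 4
Final: b = 4

Answer: 4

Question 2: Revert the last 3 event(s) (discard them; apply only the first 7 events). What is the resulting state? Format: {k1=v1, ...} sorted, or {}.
Keep first 7 events (discard last 3):
  after event 1 (t=5: DEC d by 8): {d=-8}
  after event 2 (t=6: SET d = 40): {d=40}
  after event 3 (t=15: DEL c): {d=40}
  after event 4 (t=18: DEL c): {d=40}
  after event 5 (t=24: INC b by 3): {b=3, d=40}
  after event 6 (t=27: DEC b by 5): {b=-2, d=40}
  after event 7 (t=37: SET b = 7): {b=7, d=40}

Answer: {b=7, d=40}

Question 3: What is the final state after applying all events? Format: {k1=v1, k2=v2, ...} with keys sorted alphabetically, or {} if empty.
Answer: {a=15, b=4}

Derivation:
  after event 1 (t=5: DEC d by 8): {d=-8}
  after event 2 (t=6: SET d = 40): {d=40}
  after event 3 (t=15: DEL c): {d=40}
  after event 4 (t=18: DEL c): {d=40}
  after event 5 (t=24: INC b by 3): {b=3, d=40}
  after event 6 (t=27: DEC b by 5): {b=-2, d=40}
  after event 7 (t=37: SET b = 7): {b=7, d=40}
  after event 8 (t=46: INC a by 15): {a=15, b=7, d=40}
  after event 9 (t=54: DEL d): {a=15, b=7}
  after event 10 (t=58: SET b = 4): {a=15, b=4}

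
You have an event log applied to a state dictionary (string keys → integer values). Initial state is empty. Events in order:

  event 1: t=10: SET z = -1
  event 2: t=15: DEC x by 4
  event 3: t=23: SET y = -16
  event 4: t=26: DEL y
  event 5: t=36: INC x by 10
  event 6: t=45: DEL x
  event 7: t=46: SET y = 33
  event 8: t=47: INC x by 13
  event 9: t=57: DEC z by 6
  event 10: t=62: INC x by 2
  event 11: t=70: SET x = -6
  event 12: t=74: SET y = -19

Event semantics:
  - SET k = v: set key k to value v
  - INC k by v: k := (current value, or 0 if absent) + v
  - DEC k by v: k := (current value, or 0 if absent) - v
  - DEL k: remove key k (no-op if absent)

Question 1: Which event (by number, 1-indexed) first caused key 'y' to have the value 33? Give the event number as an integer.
Looking for first event where y becomes 33:
  event 3: y = -16
  event 4: y = (absent)
  event 7: y (absent) -> 33  <-- first match

Answer: 7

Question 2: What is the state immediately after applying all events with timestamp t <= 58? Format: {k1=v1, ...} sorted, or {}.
Apply events with t <= 58 (9 events):
  after event 1 (t=10: SET z = -1): {z=-1}
  after event 2 (t=15: DEC x by 4): {x=-4, z=-1}
  after event 3 (t=23: SET y = -16): {x=-4, y=-16, z=-1}
  after event 4 (t=26: DEL y): {x=-4, z=-1}
  after event 5 (t=36: INC x by 10): {x=6, z=-1}
  after event 6 (t=45: DEL x): {z=-1}
  after event 7 (t=46: SET y = 33): {y=33, z=-1}
  after event 8 (t=47: INC x by 13): {x=13, y=33, z=-1}
  after event 9 (t=57: DEC z by 6): {x=13, y=33, z=-7}

Answer: {x=13, y=33, z=-7}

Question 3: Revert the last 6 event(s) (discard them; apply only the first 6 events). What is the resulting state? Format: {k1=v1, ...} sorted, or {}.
Keep first 6 events (discard last 6):
  after event 1 (t=10: SET z = -1): {z=-1}
  after event 2 (t=15: DEC x by 4): {x=-4, z=-1}
  after event 3 (t=23: SET y = -16): {x=-4, y=-16, z=-1}
  after event 4 (t=26: DEL y): {x=-4, z=-1}
  after event 5 (t=36: INC x by 10): {x=6, z=-1}
  after event 6 (t=45: DEL x): {z=-1}

Answer: {z=-1}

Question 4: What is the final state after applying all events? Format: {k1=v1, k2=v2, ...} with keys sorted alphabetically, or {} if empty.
Answer: {x=-6, y=-19, z=-7}

Derivation:
  after event 1 (t=10: SET z = -1): {z=-1}
  after event 2 (t=15: DEC x by 4): {x=-4, z=-1}
  after event 3 (t=23: SET y = -16): {x=-4, y=-16, z=-1}
  after event 4 (t=26: DEL y): {x=-4, z=-1}
  after event 5 (t=36: INC x by 10): {x=6, z=-1}
  after event 6 (t=45: DEL x): {z=-1}
  after event 7 (t=46: SET y = 33): {y=33, z=-1}
  after event 8 (t=47: INC x by 13): {x=13, y=33, z=-1}
  after event 9 (t=57: DEC z by 6): {x=13, y=33, z=-7}
  after event 10 (t=62: INC x by 2): {x=15, y=33, z=-7}
  after event 11 (t=70: SET x = -6): {x=-6, y=33, z=-7}
  after event 12 (t=74: SET y = -19): {x=-6, y=-19, z=-7}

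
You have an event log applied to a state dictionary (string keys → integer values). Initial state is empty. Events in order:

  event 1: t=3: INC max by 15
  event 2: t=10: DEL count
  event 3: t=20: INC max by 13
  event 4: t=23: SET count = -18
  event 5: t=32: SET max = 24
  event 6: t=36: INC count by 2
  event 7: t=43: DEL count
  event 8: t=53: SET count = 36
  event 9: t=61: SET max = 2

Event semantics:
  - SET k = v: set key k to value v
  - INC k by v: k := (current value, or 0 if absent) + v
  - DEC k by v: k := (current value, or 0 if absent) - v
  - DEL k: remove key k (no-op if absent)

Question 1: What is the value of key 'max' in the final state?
Answer: 2

Derivation:
Track key 'max' through all 9 events:
  event 1 (t=3: INC max by 15): max (absent) -> 15
  event 2 (t=10: DEL count): max unchanged
  event 3 (t=20: INC max by 13): max 15 -> 28
  event 4 (t=23: SET count = -18): max unchanged
  event 5 (t=32: SET max = 24): max 28 -> 24
  event 6 (t=36: INC count by 2): max unchanged
  event 7 (t=43: DEL count): max unchanged
  event 8 (t=53: SET count = 36): max unchanged
  event 9 (t=61: SET max = 2): max 24 -> 2
Final: max = 2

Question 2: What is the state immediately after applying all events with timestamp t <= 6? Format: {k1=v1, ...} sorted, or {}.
Answer: {max=15}

Derivation:
Apply events with t <= 6 (1 events):
  after event 1 (t=3: INC max by 15): {max=15}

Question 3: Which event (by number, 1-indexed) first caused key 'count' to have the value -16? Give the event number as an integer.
Answer: 6

Derivation:
Looking for first event where count becomes -16:
  event 4: count = -18
  event 5: count = -18
  event 6: count -18 -> -16  <-- first match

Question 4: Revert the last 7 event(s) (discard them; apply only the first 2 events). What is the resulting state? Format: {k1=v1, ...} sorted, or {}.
Keep first 2 events (discard last 7):
  after event 1 (t=3: INC max by 15): {max=15}
  after event 2 (t=10: DEL count): {max=15}

Answer: {max=15}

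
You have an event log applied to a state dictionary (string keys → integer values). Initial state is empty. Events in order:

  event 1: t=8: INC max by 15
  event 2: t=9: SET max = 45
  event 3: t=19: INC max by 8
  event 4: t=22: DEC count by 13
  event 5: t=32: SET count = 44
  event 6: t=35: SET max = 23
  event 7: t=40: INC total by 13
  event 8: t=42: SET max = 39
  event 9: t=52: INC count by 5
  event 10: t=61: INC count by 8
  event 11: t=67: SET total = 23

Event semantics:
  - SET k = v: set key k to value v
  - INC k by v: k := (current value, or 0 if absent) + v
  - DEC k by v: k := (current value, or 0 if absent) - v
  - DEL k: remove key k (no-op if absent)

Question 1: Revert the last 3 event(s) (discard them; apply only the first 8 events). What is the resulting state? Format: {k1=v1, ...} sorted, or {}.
Answer: {count=44, max=39, total=13}

Derivation:
Keep first 8 events (discard last 3):
  after event 1 (t=8: INC max by 15): {max=15}
  after event 2 (t=9: SET max = 45): {max=45}
  after event 3 (t=19: INC max by 8): {max=53}
  after event 4 (t=22: DEC count by 13): {count=-13, max=53}
  after event 5 (t=32: SET count = 44): {count=44, max=53}
  after event 6 (t=35: SET max = 23): {count=44, max=23}
  after event 7 (t=40: INC total by 13): {count=44, max=23, total=13}
  after event 8 (t=42: SET max = 39): {count=44, max=39, total=13}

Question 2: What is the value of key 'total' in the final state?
Track key 'total' through all 11 events:
  event 1 (t=8: INC max by 15): total unchanged
  event 2 (t=9: SET max = 45): total unchanged
  event 3 (t=19: INC max by 8): total unchanged
  event 4 (t=22: DEC count by 13): total unchanged
  event 5 (t=32: SET count = 44): total unchanged
  event 6 (t=35: SET max = 23): total unchanged
  event 7 (t=40: INC total by 13): total (absent) -> 13
  event 8 (t=42: SET max = 39): total unchanged
  event 9 (t=52: INC count by 5): total unchanged
  event 10 (t=61: INC count by 8): total unchanged
  event 11 (t=67: SET total = 23): total 13 -> 23
Final: total = 23

Answer: 23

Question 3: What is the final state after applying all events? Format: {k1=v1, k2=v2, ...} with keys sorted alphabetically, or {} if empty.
  after event 1 (t=8: INC max by 15): {max=15}
  after event 2 (t=9: SET max = 45): {max=45}
  after event 3 (t=19: INC max by 8): {max=53}
  after event 4 (t=22: DEC count by 13): {count=-13, max=53}
  after event 5 (t=32: SET count = 44): {count=44, max=53}
  after event 6 (t=35: SET max = 23): {count=44, max=23}
  after event 7 (t=40: INC total by 13): {count=44, max=23, total=13}
  after event 8 (t=42: SET max = 39): {count=44, max=39, total=13}
  after event 9 (t=52: INC count by 5): {count=49, max=39, total=13}
  after event 10 (t=61: INC count by 8): {count=57, max=39, total=13}
  after event 11 (t=67: SET total = 23): {count=57, max=39, total=23}

Answer: {count=57, max=39, total=23}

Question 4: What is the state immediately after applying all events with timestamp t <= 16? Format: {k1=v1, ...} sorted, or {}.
Apply events with t <= 16 (2 events):
  after event 1 (t=8: INC max by 15): {max=15}
  after event 2 (t=9: SET max = 45): {max=45}

Answer: {max=45}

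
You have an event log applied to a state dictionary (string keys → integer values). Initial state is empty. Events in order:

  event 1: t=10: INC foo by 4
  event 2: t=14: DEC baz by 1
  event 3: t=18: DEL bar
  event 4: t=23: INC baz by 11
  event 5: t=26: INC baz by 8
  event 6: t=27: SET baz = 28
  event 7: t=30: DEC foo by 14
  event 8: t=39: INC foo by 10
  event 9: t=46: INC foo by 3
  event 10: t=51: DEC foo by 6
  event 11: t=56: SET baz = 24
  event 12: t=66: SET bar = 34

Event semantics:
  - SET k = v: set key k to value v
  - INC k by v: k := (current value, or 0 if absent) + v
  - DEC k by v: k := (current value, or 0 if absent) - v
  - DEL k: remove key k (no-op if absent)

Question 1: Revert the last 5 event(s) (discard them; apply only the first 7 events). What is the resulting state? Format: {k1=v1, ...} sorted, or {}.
Answer: {baz=28, foo=-10}

Derivation:
Keep first 7 events (discard last 5):
  after event 1 (t=10: INC foo by 4): {foo=4}
  after event 2 (t=14: DEC baz by 1): {baz=-1, foo=4}
  after event 3 (t=18: DEL bar): {baz=-1, foo=4}
  after event 4 (t=23: INC baz by 11): {baz=10, foo=4}
  after event 5 (t=26: INC baz by 8): {baz=18, foo=4}
  after event 6 (t=27: SET baz = 28): {baz=28, foo=4}
  after event 7 (t=30: DEC foo by 14): {baz=28, foo=-10}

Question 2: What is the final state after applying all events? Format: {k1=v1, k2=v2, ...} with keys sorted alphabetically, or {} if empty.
  after event 1 (t=10: INC foo by 4): {foo=4}
  after event 2 (t=14: DEC baz by 1): {baz=-1, foo=4}
  after event 3 (t=18: DEL bar): {baz=-1, foo=4}
  after event 4 (t=23: INC baz by 11): {baz=10, foo=4}
  after event 5 (t=26: INC baz by 8): {baz=18, foo=4}
  after event 6 (t=27: SET baz = 28): {baz=28, foo=4}
  after event 7 (t=30: DEC foo by 14): {baz=28, foo=-10}
  after event 8 (t=39: INC foo by 10): {baz=28, foo=0}
  after event 9 (t=46: INC foo by 3): {baz=28, foo=3}
  after event 10 (t=51: DEC foo by 6): {baz=28, foo=-3}
  after event 11 (t=56: SET baz = 24): {baz=24, foo=-3}
  after event 12 (t=66: SET bar = 34): {bar=34, baz=24, foo=-3}

Answer: {bar=34, baz=24, foo=-3}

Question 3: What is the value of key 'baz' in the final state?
Track key 'baz' through all 12 events:
  event 1 (t=10: INC foo by 4): baz unchanged
  event 2 (t=14: DEC baz by 1): baz (absent) -> -1
  event 3 (t=18: DEL bar): baz unchanged
  event 4 (t=23: INC baz by 11): baz -1 -> 10
  event 5 (t=26: INC baz by 8): baz 10 -> 18
  event 6 (t=27: SET baz = 28): baz 18 -> 28
  event 7 (t=30: DEC foo by 14): baz unchanged
  event 8 (t=39: INC foo by 10): baz unchanged
  event 9 (t=46: INC foo by 3): baz unchanged
  event 10 (t=51: DEC foo by 6): baz unchanged
  event 11 (t=56: SET baz = 24): baz 28 -> 24
  event 12 (t=66: SET bar = 34): baz unchanged
Final: baz = 24

Answer: 24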